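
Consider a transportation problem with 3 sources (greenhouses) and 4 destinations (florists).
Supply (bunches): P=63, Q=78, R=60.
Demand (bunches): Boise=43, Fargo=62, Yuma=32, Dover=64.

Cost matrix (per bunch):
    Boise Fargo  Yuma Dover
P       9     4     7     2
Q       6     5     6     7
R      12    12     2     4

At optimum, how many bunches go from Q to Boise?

43

Solving gives:
  P–Fargo: 27 × 4 = 108
  P–Dover: 36 × 2 = 72
  Q–Boise: 43 × 6 = 258
  Q–Fargo: 35 × 5 = 175
  R–Yuma: 32 × 2 = 64
  R–Dover: 28 × 4 = 112
Total cost = 789.
So Q→Boise carries 43 bunches.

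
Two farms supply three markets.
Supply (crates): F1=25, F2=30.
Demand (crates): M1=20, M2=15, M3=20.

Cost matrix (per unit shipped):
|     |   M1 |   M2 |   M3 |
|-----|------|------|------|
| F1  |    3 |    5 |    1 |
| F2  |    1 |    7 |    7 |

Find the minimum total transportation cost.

Optimal allocation:
  F1->M2: 5 crates
  F1->M3: 20 crates
  F2->M1: 20 crates
  F2->M2: 10 crates
Total cost = 135.
(Supply check: F1 ships 25; F2 ships 30.)

135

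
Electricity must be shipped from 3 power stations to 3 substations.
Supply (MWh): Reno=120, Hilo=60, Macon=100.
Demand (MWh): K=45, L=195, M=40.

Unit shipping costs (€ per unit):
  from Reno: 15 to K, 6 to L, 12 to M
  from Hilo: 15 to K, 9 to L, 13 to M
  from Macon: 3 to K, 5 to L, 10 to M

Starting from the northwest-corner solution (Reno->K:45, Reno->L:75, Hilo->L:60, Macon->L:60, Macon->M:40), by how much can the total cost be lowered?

535

Current plan cost = 45·15 + 75·6 + 60·9 + 60·5 + 40·10 = €2365.
Optimal plan:
  Reno–L: 120 × €6 = €720
  Hilo–L: 20 × €9 = €180
  Hilo–M: 40 × €13 = €520
  Macon–K: 45 × €3 = €135
  Macon–L: 55 × €5 = €275
Optimal cost = €1830.
Saving = 2365 − 1830 = €535.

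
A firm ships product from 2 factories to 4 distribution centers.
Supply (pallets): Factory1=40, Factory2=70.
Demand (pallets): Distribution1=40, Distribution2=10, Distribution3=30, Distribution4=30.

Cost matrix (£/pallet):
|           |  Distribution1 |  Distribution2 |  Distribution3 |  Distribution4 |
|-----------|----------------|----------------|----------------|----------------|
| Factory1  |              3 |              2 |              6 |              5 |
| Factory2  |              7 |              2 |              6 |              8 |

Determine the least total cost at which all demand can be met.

560

Optimal allocation:
  Factory1→Distribution1: 40 × £3 = £120
  Factory2→Distribution2: 10 × £2 = £20
  Factory2→Distribution3: 30 × £6 = £180
  Factory2→Distribution4: 30 × £8 = £240
Total = 120 + 20 + 180 + 240 = £560.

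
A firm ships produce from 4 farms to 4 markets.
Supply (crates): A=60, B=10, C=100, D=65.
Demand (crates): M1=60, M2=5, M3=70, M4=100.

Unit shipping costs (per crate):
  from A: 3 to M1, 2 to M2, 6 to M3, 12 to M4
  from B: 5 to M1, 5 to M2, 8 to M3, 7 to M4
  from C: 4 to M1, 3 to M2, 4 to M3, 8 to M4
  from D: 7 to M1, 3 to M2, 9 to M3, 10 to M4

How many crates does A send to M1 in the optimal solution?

The minimum-cost plan:
  A–M1: 60 × 3 = 180
  B–M4: 10 × 7 = 70
  C–M3: 70 × 4 = 280
  C–M4: 30 × 8 = 240
  D–M2: 5 × 3 = 15
  D–M4: 60 × 10 = 600
Total cost = 1385.
So A→M1 carries 60 crates.

60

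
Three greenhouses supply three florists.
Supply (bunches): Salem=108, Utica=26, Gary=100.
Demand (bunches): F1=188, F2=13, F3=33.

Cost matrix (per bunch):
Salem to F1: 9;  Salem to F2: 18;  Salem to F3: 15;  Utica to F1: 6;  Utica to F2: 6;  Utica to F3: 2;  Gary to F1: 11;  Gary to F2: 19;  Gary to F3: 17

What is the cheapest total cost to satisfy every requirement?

2270

Optimal allocation:
  Salem to F1: 101 × 9 = 909
  Salem to F3: 7 × 15 = 105
  Utica to F3: 26 × 2 = 52
  Gary to F1: 87 × 11 = 957
  Gary to F2: 13 × 19 = 247
Total = 909 + 105 + 52 + 957 + 247 = 2270.
(Supply check: Salem ships 108; Utica ships 26; Gary ships 100.)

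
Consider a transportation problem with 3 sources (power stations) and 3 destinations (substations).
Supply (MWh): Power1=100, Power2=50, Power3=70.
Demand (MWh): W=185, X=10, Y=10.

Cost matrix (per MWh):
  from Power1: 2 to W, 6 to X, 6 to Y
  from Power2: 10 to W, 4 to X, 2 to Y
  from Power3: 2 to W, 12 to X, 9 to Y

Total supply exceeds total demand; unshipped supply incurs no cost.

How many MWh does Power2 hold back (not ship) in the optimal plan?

An optimal plan:
  Power1→W: 100 × 2 = 200
  Power2→W: 15 × 10 = 150
  Power2→X: 10 × 4 = 40
  Power2→Y: 10 × 2 = 20
  Power3→W: 70 × 2 = 140
Total cost = 550.
Power2 ships 35 of its 50, leaving 15.

15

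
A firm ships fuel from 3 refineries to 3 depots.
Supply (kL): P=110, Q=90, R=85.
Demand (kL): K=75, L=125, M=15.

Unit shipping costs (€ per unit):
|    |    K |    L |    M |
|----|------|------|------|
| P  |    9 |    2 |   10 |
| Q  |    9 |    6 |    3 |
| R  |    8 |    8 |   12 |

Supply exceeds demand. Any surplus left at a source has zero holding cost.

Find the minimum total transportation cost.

An optimal shipping plan:
  P to L: 110 kL
  Q to L: 15 kL
  Q to M: 15 kL
  R to K: 75 kL
Total cost = €955.

955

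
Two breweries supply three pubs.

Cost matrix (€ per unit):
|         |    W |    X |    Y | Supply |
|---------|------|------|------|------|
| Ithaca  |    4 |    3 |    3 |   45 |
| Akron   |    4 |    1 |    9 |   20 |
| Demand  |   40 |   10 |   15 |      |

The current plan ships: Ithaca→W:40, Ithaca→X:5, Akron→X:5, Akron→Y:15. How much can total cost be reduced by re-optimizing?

Current plan cost = 40·4 + 5·3 + 5·1 + 15·9 = €315.
Optimal plan:
  Ithaca to W: 30 × €4 = €120
  Ithaca to Y: 15 × €3 = €45
  Akron to W: 10 × €4 = €40
  Akron to X: 10 × €1 = €10
Optimal cost = €215.
Saving = 315 − 215 = €100.

100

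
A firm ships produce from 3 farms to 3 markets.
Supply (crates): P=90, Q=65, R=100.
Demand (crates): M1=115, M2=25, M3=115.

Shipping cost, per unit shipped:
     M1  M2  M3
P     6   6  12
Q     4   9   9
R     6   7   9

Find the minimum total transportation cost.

1775

A cheapest plan:
  P->M1: 65 crates
  P->M2: 25 crates
  Q->M1: 50 crates
  Q->M3: 15 crates
  R->M3: 100 crates
Total cost = 1775.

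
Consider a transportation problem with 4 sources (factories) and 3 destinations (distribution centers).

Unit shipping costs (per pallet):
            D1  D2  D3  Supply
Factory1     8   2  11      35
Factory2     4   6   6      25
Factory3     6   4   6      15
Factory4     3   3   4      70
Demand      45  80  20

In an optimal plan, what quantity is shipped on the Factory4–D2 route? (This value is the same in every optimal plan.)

30

The minimum-cost plan:
  Factory1 to D2: 35 pallets
  Factory2 to D1: 25 pallets
  Factory3 to D2: 15 pallets
  Factory4 to D1: 20 pallets
  Factory4 to D2: 30 pallets
  Factory4 to D3: 20 pallets
Total cost = 460.
So Factory4→D2 carries 30 pallets.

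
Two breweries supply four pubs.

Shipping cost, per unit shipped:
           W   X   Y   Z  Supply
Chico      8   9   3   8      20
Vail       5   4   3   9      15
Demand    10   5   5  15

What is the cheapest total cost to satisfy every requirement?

205

An optimal shipping plan:
  Chico–Y: 5 × 3 = 15
  Chico–Z: 15 × 8 = 120
  Vail–W: 10 × 5 = 50
  Vail–X: 5 × 4 = 20
Total = 15 + 120 + 50 + 20 = 205.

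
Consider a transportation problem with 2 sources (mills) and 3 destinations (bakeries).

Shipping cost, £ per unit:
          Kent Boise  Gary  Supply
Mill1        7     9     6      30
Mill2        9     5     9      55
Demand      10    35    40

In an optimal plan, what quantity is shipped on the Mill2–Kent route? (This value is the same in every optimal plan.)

Optimal shipments:
  Mill1→Gary: 30 × £6 = £180
  Mill2→Kent: 10 × £9 = £90
  Mill2→Boise: 35 × £5 = £175
  Mill2→Gary: 10 × £9 = £90
Total cost = £535.
So Mill2→Kent carries 10 sacks.

10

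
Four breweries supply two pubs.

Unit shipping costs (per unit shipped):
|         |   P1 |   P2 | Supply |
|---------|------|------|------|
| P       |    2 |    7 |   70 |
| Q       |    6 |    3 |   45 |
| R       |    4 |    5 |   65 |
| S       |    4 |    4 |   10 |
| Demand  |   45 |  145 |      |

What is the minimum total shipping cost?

765

Optimal allocation:
  P to P1: 45 × 2 = 90
  P to P2: 25 × 7 = 175
  Q to P2: 45 × 3 = 135
  R to P2: 65 × 5 = 325
  S to P2: 10 × 4 = 40
Total = 90 + 175 + 135 + 325 + 40 = 765.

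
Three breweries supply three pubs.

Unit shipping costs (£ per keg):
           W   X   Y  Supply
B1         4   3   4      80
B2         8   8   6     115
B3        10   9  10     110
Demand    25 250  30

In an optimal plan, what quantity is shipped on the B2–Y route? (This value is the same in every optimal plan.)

30

Optimal shipments:
  B1 to X: 80 kegs
  B2 to W: 25 kegs
  B2 to X: 60 kegs
  B2 to Y: 30 kegs
  B3 to X: 110 kegs
Total cost = £2090.
So B2→Y carries 30 kegs.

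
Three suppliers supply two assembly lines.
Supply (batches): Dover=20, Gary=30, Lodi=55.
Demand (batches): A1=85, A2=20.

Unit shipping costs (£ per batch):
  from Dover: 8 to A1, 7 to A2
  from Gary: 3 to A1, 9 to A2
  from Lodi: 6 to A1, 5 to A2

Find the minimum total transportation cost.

560

One minimum-cost allocation:
  Dover→A1: 20 × £8 = £160
  Gary→A1: 30 × £3 = £90
  Lodi→A1: 35 × £6 = £210
  Lodi→A2: 20 × £5 = £100
Total = 160 + 90 + 210 + 100 = £560.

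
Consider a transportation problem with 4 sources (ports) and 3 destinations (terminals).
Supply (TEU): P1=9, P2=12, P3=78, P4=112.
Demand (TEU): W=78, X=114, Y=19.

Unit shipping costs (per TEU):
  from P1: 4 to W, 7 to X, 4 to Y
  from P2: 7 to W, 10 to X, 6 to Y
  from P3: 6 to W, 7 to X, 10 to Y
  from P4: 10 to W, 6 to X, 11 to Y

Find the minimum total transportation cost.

A cheapest plan:
  P1 to W: 2 TEU
  P1 to Y: 7 TEU
  P2 to Y: 12 TEU
  P3 to W: 76 TEU
  P3 to X: 2 TEU
  P4 to X: 112 TEU
Total cost = 1250.
(Supply check: P1 ships 9; P2 ships 12; P3 ships 78; P4 ships 112.)

1250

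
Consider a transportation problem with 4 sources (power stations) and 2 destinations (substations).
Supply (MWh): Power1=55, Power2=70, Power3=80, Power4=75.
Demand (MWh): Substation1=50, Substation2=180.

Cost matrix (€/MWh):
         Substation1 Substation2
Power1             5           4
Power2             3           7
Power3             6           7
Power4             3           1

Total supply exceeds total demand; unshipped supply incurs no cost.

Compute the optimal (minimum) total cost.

Optimal allocation:
  Power1->Substation2: 55 MWh
  Power2->Substation1: 50 MWh
  Power2->Substation2: 20 MWh
  Power3->Substation2: 30 MWh
  Power4->Substation2: 75 MWh
Total cost = €795.

795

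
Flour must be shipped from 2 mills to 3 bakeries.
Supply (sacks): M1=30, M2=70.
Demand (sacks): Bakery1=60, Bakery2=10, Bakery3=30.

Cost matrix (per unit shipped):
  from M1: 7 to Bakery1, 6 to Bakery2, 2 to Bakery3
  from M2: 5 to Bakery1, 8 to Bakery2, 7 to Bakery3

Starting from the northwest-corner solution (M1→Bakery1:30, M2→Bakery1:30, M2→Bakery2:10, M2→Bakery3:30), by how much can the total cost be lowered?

Current plan cost = 30·7 + 30·5 + 10·8 + 30·7 = 650.
Optimal plan:
  M1–Bakery3: 30 × 2 = 60
  M2–Bakery1: 60 × 5 = 300
  M2–Bakery2: 10 × 8 = 80
Optimal cost = 440.
Saving = 650 − 440 = 210.

210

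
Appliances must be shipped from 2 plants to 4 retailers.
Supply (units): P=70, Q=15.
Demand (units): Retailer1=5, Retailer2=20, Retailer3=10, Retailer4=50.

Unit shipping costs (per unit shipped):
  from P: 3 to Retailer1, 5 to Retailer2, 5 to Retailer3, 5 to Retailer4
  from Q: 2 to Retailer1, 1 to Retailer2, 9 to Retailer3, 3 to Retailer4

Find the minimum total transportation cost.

355

Optimal allocation:
  P->Retailer1: 5 × 3 = 15
  P->Retailer2: 5 × 5 = 25
  P->Retailer3: 10 × 5 = 50
  P->Retailer4: 50 × 5 = 250
  Q->Retailer2: 15 × 1 = 15
Total = 15 + 25 + 50 + 250 + 15 = 355.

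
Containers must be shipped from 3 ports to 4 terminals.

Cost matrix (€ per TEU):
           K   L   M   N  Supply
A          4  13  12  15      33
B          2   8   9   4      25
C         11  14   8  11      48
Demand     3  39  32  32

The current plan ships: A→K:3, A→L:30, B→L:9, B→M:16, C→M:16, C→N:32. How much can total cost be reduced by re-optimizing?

Current plan cost = 3·4 + 30·13 + 9·8 + 16·9 + 16·8 + 32·11 = €1098.
Optimal plan:
  A->K: 3 × €4 = €12
  A->L: 30 × €13 = €390
  B->N: 25 × €4 = €100
  C->L: 9 × €14 = €126
  C->M: 32 × €8 = €256
  C->N: 7 × €11 = €77
Optimal cost = €961.
Saving = 1098 − 961 = €137.

137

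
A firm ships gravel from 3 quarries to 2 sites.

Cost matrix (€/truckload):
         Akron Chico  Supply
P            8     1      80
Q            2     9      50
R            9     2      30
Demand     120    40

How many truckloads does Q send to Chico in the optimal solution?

0

The minimum-cost plan:
  P→Akron: 40 × €8 = €320
  P→Chico: 40 × €1 = €40
  Q→Akron: 50 × €2 = €100
  R→Akron: 30 × €9 = €270
Total cost = €730.
The route Q→Chico is not used.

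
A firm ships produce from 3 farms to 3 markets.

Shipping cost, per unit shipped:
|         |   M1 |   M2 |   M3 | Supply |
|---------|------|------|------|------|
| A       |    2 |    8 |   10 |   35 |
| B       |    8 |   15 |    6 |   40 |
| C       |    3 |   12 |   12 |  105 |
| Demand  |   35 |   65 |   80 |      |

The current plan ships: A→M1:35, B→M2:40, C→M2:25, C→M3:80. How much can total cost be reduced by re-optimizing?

Current plan cost = 35·2 + 40·15 + 25·12 + 80·12 = 1930.
Optimal plan:
  A–M2: 35 × 8 = 280
  B–M3: 40 × 6 = 240
  C–M1: 35 × 3 = 105
  C–M2: 30 × 12 = 360
  C–M3: 40 × 12 = 480
Optimal cost = 1465.
Saving = 1930 − 1465 = 465.

465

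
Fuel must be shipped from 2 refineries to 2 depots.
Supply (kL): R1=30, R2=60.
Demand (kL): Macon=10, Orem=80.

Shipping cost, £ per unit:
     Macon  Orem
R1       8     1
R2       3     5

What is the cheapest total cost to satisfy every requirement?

One minimum-cost allocation:
  R1 to Orem: 30 × £1 = £30
  R2 to Macon: 10 × £3 = £30
  R2 to Orem: 50 × £5 = £250
Total = 30 + 30 + 250 = £310.

310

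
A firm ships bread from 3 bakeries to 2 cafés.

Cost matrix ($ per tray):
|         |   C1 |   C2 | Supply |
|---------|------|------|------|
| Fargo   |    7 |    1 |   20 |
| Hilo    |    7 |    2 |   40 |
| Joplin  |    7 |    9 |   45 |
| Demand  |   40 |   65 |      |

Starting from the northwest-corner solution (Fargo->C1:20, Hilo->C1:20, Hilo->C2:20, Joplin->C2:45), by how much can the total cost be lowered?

300

Current plan cost = 20·7 + 20·7 + 20·2 + 45·9 = $725.
Optimal plan:
  Fargo to C2: 20 trays
  Hilo to C2: 40 trays
  Joplin to C1: 40 trays
  Joplin to C2: 5 trays
Optimal cost = $425.
Saving = 725 − 425 = $300.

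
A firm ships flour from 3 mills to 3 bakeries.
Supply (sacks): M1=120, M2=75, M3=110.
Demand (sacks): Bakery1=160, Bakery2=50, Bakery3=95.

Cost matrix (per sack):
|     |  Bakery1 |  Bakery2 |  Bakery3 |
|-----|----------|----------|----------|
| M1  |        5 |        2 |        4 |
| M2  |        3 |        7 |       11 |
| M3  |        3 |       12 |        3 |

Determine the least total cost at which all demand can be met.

One minimum-cost allocation:
  M1→Bakery2: 50 × 2 = 100
  M1→Bakery3: 70 × 4 = 280
  M2→Bakery1: 75 × 3 = 225
  M3→Bakery1: 85 × 3 = 255
  M3→Bakery3: 25 × 3 = 75
Total = 100 + 280 + 225 + 255 + 75 = 935.
(Supply check: M1 ships 120; M2 ships 75; M3 ships 110.)

935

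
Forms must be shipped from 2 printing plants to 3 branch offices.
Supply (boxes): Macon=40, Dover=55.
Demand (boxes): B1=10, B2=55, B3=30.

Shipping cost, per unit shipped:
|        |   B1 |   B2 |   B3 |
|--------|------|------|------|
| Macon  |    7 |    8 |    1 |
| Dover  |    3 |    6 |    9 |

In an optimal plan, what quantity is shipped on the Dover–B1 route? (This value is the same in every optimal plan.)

10

The minimum-cost plan:
  Macon→B2: 10 × 8 = 80
  Macon→B3: 30 × 1 = 30
  Dover→B1: 10 × 3 = 30
  Dover→B2: 45 × 6 = 270
Total cost = 410.
So Dover→B1 carries 10 boxes.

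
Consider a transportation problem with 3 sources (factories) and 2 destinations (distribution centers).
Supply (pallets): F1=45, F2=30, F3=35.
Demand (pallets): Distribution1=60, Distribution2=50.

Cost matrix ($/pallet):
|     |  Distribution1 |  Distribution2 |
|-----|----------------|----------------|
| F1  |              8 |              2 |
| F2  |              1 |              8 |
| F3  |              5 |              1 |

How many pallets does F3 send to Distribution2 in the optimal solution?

The minimum-cost plan:
  F1→Distribution2: 45 pallets
  F2→Distribution1: 30 pallets
  F3→Distribution1: 30 pallets
  F3→Distribution2: 5 pallets
Total cost = $275.
So F3→Distribution2 carries 5 pallets.

5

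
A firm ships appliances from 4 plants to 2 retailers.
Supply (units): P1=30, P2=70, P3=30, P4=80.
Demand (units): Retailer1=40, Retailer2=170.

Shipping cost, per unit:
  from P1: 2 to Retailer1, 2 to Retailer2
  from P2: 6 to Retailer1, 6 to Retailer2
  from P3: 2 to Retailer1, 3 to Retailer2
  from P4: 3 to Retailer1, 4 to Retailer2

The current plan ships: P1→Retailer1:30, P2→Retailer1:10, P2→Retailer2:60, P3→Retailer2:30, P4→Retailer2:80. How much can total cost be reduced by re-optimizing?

40

Current plan cost = 30·2 + 10·6 + 60·6 + 30·3 + 80·4 = 890.
Optimal plan:
  P1->Retailer2: 30 × 2 = 60
  P2->Retailer2: 70 × 6 = 420
  P3->Retailer2: 30 × 3 = 90
  P4->Retailer1: 40 × 3 = 120
  P4->Retailer2: 40 × 4 = 160
Optimal cost = 850.
Saving = 890 − 850 = 40.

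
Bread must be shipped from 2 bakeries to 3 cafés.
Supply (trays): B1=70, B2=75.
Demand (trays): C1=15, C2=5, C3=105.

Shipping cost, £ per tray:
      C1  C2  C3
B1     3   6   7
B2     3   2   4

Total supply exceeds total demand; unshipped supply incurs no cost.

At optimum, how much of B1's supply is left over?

20

Minimum-cost shipments:
  B1–C1: 15 × £3 = £45
  B1–C3: 35 × £7 = £245
  B2–C2: 5 × £2 = £10
  B2–C3: 70 × £4 = £280
Total cost = £580.
B1 ships 50 of its 70, leaving 20.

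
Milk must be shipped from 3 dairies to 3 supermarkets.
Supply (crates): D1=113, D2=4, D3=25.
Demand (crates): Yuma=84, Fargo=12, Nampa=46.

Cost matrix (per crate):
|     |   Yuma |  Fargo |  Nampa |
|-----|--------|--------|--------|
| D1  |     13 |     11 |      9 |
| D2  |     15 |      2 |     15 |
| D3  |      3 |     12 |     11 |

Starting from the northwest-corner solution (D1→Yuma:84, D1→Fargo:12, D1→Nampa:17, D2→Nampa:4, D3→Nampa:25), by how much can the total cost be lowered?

360

Current plan cost = 84·13 + 12·11 + 17·9 + 4·15 + 25·11 = 1712.
Optimal plan:
  D1 to Yuma: 59 crates
  D1 to Fargo: 8 crates
  D1 to Nampa: 46 crates
  D2 to Fargo: 4 crates
  D3 to Yuma: 25 crates
Optimal cost = 1352.
Saving = 1712 − 1352 = 360.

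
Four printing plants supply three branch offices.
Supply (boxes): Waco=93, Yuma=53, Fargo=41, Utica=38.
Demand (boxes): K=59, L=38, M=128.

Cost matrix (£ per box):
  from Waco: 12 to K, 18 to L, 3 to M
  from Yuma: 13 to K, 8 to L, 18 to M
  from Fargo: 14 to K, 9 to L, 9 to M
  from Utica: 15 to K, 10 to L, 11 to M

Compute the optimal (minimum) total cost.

1747

An optimal shipping plan:
  Waco–M: 93 boxes
  Yuma–K: 53 boxes
  Fargo–K: 6 boxes
  Fargo–M: 35 boxes
  Utica–L: 38 boxes
Total cost = £1747.
(Supply check: Waco ships 93; Yuma ships 53; Fargo ships 41; Utica ships 38.)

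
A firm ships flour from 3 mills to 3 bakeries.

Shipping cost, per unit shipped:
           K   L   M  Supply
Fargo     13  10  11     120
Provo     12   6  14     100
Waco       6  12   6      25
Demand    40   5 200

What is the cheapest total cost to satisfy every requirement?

2750

A cheapest plan:
  Fargo–M: 120 × 11 = 1320
  Provo–K: 40 × 12 = 480
  Provo–L: 5 × 6 = 30
  Provo–M: 55 × 14 = 770
  Waco–M: 25 × 6 = 150
Total = 1320 + 480 + 30 + 770 + 150 = 2750.
(Supply check: Fargo ships 120; Provo ships 100; Waco ships 25.)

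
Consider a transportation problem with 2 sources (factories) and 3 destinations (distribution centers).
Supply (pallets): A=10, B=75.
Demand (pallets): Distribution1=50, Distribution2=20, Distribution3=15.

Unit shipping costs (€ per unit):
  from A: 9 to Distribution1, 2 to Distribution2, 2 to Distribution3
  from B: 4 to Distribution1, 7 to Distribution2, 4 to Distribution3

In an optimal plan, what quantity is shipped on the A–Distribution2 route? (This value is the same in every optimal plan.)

10

Optimal shipments:
  A→Distribution2: 10 pallets
  B→Distribution1: 50 pallets
  B→Distribution2: 10 pallets
  B→Distribution3: 15 pallets
Total cost = €350.
So A→Distribution2 carries 10 pallets.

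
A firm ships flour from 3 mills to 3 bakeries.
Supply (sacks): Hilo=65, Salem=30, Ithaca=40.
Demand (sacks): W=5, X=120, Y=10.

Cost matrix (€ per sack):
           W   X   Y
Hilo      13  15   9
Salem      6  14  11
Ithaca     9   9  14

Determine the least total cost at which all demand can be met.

1655

Optimal allocation:
  Hilo–X: 55 × €15 = €825
  Hilo–Y: 10 × €9 = €90
  Salem–W: 5 × €6 = €30
  Salem–X: 25 × €14 = €350
  Ithaca–X: 40 × €9 = €360
Total = 825 + 90 + 30 + 350 + 360 = €1655.
(Supply check: Hilo ships 65; Salem ships 30; Ithaca ships 40.)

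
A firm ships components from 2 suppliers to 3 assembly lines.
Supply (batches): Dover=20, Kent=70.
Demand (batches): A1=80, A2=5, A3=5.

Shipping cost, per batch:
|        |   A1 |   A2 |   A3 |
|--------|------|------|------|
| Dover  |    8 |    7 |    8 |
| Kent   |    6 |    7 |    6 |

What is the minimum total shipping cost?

575

Optimal allocation:
  Dover to A1: 10 × 8 = 80
  Dover to A2: 5 × 7 = 35
  Dover to A3: 5 × 8 = 40
  Kent to A1: 70 × 6 = 420
Total = 80 + 35 + 40 + 420 = 575.
(Supply check: Dover ships 20; Kent ships 70.)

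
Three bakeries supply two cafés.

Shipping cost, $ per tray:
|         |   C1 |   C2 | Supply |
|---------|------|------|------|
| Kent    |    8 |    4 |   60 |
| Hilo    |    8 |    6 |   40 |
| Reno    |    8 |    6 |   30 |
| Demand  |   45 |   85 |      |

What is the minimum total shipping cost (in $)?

750

An optimal shipping plan:
  Kent to C2: 60 × $4 = $240
  Hilo to C1: 40 × $8 = $320
  Reno to C1: 5 × $8 = $40
  Reno to C2: 25 × $6 = $150
Total = 240 + 320 + 40 + 150 = $750.
(Supply check: Kent ships 60; Hilo ships 40; Reno ships 30.)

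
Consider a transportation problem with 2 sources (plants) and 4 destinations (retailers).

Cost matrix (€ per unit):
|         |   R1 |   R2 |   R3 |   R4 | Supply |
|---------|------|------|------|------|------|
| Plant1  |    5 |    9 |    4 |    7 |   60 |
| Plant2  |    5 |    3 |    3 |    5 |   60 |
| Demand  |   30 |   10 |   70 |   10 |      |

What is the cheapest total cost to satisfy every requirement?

470

One minimum-cost allocation:
  Plant1–R1: 30 × €5 = €150
  Plant1–R3: 30 × €4 = €120
  Plant2–R2: 10 × €3 = €30
  Plant2–R3: 40 × €3 = €120
  Plant2–R4: 10 × €5 = €50
Total = 150 + 120 + 30 + 120 + 50 = €470.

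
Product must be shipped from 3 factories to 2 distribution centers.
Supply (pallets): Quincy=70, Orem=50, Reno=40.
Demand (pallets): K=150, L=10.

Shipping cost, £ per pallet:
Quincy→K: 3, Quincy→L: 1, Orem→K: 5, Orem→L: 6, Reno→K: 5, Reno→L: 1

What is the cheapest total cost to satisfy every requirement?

620

An optimal shipping plan:
  Quincy–K: 70 × £3 = £210
  Orem–K: 50 × £5 = £250
  Reno–K: 30 × £5 = £150
  Reno–L: 10 × £1 = £10
Total = 210 + 250 + 150 + 10 = £620.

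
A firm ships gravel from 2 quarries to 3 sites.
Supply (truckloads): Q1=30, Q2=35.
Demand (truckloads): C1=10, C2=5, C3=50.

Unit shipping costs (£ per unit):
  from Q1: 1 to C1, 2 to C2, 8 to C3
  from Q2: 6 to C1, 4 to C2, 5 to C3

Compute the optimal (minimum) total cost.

315

One minimum-cost allocation:
  Q1→C1: 10 × £1 = £10
  Q1→C2: 5 × £2 = £10
  Q1→C3: 15 × £8 = £120
  Q2→C3: 35 × £5 = £175
Total = 10 + 10 + 120 + 175 = £315.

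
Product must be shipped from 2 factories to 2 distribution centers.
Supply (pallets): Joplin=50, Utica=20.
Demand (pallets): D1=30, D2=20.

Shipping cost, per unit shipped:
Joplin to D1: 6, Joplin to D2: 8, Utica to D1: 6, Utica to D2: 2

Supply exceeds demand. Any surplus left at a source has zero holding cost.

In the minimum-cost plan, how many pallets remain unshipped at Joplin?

20

Minimum-cost shipments:
  Joplin to D1: 30 pallets
  Utica to D2: 20 pallets
Total cost = 220.
Joplin ships 30 of its 50, leaving 20.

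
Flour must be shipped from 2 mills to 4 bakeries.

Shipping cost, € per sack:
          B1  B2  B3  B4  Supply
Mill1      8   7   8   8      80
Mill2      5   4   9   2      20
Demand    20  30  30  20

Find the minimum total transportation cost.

650

One minimum-cost allocation:
  Mill1->B1: 20 × €8 = €160
  Mill1->B2: 30 × €7 = €210
  Mill1->B3: 30 × €8 = €240
  Mill2->B4: 20 × €2 = €40
Total = 160 + 210 + 240 + 40 = €650.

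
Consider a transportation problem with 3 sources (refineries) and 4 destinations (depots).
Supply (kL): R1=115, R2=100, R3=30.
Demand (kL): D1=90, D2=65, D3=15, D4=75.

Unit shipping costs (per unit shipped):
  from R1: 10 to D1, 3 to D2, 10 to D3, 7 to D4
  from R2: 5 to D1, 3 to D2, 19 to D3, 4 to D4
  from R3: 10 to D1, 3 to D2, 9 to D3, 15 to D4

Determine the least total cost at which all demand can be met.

A cheapest plan:
  R1 to D2: 50 × 3 = 150
  R1 to D4: 65 × 7 = 455
  R2 to D1: 90 × 5 = 450
  R2 to D4: 10 × 4 = 40
  R3 to D2: 15 × 3 = 45
  R3 to D3: 15 × 9 = 135
Total = 150 + 455 + 450 + 40 + 45 + 135 = 1275.

1275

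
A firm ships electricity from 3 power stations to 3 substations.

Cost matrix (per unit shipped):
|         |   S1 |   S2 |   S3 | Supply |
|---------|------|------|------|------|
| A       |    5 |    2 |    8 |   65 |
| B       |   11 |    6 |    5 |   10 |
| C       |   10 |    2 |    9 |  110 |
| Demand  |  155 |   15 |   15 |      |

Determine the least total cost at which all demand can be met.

1350

An optimal shipping plan:
  A→S1: 65 × 5 = 325
  B→S3: 10 × 5 = 50
  C→S1: 90 × 10 = 900
  C→S2: 15 × 2 = 30
  C→S3: 5 × 9 = 45
Total = 325 + 50 + 900 + 30 + 45 = 1350.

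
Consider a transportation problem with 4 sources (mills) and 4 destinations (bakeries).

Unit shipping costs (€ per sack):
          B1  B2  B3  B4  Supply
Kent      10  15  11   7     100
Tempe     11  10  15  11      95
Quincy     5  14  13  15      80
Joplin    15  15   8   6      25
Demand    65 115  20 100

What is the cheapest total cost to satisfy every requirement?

2415

Optimal allocation:
  Kent→B2: 5 × €15 = €75
  Kent→B4: 95 × €7 = €665
  Tempe→B2: 95 × €10 = €950
  Quincy→B1: 65 × €5 = €325
  Quincy→B2: 15 × €14 = €210
  Joplin→B3: 20 × €8 = €160
  Joplin→B4: 5 × €6 = €30
Total = 75 + 665 + 950 + 325 + 210 + 160 + 30 = €2415.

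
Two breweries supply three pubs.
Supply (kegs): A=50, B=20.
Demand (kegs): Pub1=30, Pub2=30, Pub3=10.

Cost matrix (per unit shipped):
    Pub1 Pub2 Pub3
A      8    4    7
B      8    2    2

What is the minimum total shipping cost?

Optimal allocation:
  A->Pub1: 30 × 8 = 240
  A->Pub2: 20 × 4 = 80
  B->Pub2: 10 × 2 = 20
  B->Pub3: 10 × 2 = 20
Total = 240 + 80 + 20 + 20 = 360.
(Supply check: A ships 50; B ships 20.)

360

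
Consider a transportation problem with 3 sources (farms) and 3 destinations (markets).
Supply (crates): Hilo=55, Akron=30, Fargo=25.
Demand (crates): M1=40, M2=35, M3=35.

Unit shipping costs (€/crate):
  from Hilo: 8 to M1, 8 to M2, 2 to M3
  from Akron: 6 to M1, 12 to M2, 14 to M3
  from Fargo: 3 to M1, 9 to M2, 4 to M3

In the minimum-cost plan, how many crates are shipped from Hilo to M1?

Solving gives:
  Hilo to M2: 20 × €8 = €160
  Hilo to M3: 35 × €2 = €70
  Akron to M1: 30 × €6 = €180
  Fargo to M1: 10 × €3 = €30
  Fargo to M2: 15 × €9 = €135
Total cost = €575.
The route Hilo→M1 is not used.

0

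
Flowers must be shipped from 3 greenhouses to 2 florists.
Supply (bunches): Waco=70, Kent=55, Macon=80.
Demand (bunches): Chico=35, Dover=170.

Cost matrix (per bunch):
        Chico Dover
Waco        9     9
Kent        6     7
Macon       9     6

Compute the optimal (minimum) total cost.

1460

An optimal shipping plan:
  Waco->Dover: 70 × 9 = 630
  Kent->Chico: 35 × 6 = 210
  Kent->Dover: 20 × 7 = 140
  Macon->Dover: 80 × 6 = 480
Total = 630 + 210 + 140 + 480 = 1460.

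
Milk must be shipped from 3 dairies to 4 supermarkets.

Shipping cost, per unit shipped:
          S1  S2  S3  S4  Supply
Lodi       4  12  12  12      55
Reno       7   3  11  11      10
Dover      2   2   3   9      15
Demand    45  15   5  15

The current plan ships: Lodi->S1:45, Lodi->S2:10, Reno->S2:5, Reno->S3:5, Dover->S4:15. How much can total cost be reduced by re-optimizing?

Current plan cost = 45·4 + 10·12 + 5·3 + 5·11 + 15·9 = 505.
Optimal plan:
  Lodi→S1: 45 crates
  Lodi→S4: 10 crates
  Reno→S2: 10 crates
  Dover→S2: 5 crates
  Dover→S3: 5 crates
  Dover→S4: 5 crates
Optimal cost = 400.
Saving = 505 − 400 = 105.

105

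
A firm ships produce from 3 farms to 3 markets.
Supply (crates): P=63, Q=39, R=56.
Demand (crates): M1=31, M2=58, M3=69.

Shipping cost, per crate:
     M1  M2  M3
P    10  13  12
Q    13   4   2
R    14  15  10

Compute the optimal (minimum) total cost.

One minimum-cost allocation:
  P→M1: 31 × 10 = 310
  P→M2: 32 × 13 = 416
  Q→M2: 26 × 4 = 104
  Q→M3: 13 × 2 = 26
  R→M3: 56 × 10 = 560
Total = 310 + 416 + 104 + 26 + 560 = 1416.

1416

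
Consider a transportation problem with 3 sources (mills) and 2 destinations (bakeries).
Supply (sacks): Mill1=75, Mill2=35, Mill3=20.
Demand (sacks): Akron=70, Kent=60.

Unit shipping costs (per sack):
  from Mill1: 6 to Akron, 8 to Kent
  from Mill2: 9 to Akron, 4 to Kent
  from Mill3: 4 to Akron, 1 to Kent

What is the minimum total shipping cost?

620

One minimum-cost allocation:
  Mill1->Akron: 70 × 6 = 420
  Mill1->Kent: 5 × 8 = 40
  Mill2->Kent: 35 × 4 = 140
  Mill3->Kent: 20 × 1 = 20
Total = 420 + 40 + 140 + 20 = 620.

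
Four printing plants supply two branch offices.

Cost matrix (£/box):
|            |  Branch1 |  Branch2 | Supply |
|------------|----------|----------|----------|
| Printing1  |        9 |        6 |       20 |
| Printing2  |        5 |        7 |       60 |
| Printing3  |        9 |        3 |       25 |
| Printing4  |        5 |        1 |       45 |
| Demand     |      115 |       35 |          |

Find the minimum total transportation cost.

An optimal shipping plan:
  Printing1→Branch1: 20 boxes
  Printing2→Branch1: 60 boxes
  Printing3→Branch2: 25 boxes
  Printing4→Branch1: 35 boxes
  Printing4→Branch2: 10 boxes
Total cost = £740.
(Supply check: Printing1 ships 20; Printing2 ships 60; Printing3 ships 25; Printing4 ships 45.)

740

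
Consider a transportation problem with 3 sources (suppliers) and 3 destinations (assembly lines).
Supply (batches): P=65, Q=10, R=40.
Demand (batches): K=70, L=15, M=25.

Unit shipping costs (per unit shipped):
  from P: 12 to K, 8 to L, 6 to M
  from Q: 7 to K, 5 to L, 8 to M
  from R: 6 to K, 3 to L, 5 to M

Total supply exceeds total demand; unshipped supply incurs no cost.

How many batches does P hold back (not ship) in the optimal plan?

5

Minimum-cost shipments:
  P to K: 20 × 12 = 240
  P to L: 15 × 8 = 120
  P to M: 25 × 6 = 150
  Q to K: 10 × 7 = 70
  R to K: 40 × 6 = 240
Total cost = 820.
P ships 60 of its 65, leaving 5.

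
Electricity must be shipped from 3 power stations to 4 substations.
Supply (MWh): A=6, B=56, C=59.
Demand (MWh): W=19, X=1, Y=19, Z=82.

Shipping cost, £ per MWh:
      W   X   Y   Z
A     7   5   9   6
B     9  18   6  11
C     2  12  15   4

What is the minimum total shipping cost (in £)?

754

Optimal allocation:
  A to X: 1 × £5 = £5
  A to Z: 5 × £6 = £30
  B to W: 19 × £9 = £171
  B to Y: 19 × £6 = £114
  B to Z: 18 × £11 = £198
  C to Z: 59 × £4 = £236
Total = 5 + 30 + 171 + 114 + 198 + 236 = £754.
(Supply check: A ships 6; B ships 56; C ships 59.)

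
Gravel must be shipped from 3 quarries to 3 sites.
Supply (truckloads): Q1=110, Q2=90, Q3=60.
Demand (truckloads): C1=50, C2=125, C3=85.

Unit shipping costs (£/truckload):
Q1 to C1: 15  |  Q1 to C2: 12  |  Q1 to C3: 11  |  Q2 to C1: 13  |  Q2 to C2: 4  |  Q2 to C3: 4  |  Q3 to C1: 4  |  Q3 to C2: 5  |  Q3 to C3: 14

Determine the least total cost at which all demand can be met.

1845

Optimal allocation:
  Q1→C2: 25 × £12 = £300
  Q1→C3: 85 × £11 = £935
  Q2→C2: 90 × £4 = £360
  Q3→C1: 50 × £4 = £200
  Q3→C2: 10 × £5 = £50
Total = 300 + 935 + 360 + 200 + 50 = £1845.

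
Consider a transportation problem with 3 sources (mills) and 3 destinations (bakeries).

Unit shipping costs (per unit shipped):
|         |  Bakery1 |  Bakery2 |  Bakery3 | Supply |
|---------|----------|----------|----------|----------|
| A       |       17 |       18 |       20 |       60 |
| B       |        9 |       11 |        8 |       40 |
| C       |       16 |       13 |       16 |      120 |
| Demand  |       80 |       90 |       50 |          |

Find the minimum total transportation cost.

A cheapest plan:
  A to Bakery1: 60 × 17 = 1020
  B to Bakery3: 40 × 8 = 320
  C to Bakery1: 20 × 16 = 320
  C to Bakery2: 90 × 13 = 1170
  C to Bakery3: 10 × 16 = 160
Total = 1020 + 320 + 320 + 1170 + 160 = 2990.
(Supply check: A ships 60; B ships 40; C ships 120.)

2990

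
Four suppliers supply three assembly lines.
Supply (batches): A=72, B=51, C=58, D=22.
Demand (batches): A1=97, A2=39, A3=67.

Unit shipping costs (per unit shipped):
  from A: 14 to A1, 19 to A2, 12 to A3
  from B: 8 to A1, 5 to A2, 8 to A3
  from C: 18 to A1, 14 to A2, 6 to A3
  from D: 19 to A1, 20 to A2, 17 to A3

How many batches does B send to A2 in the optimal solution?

39

Solving gives:
  A–A1: 63 × 14 = 882
  A–A3: 9 × 12 = 108
  B–A1: 12 × 8 = 96
  B–A2: 39 × 5 = 195
  C–A3: 58 × 6 = 348
  D–A1: 22 × 19 = 418
Total cost = 2047.
So B→A2 carries 39 batches.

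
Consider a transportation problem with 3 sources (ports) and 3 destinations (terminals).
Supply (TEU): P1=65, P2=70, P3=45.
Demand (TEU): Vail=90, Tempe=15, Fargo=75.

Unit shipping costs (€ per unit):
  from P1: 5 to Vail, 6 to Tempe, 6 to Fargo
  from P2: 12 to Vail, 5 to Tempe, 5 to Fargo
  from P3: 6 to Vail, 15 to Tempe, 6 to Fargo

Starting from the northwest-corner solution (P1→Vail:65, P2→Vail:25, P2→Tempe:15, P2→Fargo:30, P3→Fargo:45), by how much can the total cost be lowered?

175

Current plan cost = 65·5 + 25·12 + 15·5 + 30·5 + 45·6 = €1120.
Optimal plan:
  P1 to Vail: 65 × €5 = €325
  P2 to Tempe: 15 × €5 = €75
  P2 to Fargo: 55 × €5 = €275
  P3 to Vail: 25 × €6 = €150
  P3 to Fargo: 20 × €6 = €120
Optimal cost = €945.
Saving = 1120 − 945 = €175.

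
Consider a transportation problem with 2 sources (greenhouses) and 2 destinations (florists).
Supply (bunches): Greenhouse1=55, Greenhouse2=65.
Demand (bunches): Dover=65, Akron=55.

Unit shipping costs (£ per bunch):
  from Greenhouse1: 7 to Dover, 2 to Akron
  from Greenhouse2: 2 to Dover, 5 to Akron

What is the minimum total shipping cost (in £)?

A cheapest plan:
  Greenhouse1 to Akron: 55 × £2 = £110
  Greenhouse2 to Dover: 65 × £2 = £130
Total = 110 + 130 = £240.

240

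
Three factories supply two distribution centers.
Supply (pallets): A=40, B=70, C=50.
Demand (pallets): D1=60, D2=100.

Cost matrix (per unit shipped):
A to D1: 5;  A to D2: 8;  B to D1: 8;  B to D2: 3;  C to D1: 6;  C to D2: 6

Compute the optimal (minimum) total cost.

A cheapest plan:
  A→D1: 40 × 5 = 200
  B→D2: 70 × 3 = 210
  C→D1: 20 × 6 = 120
  C→D2: 30 × 6 = 180
Total = 200 + 210 + 120 + 180 = 710.
(Supply check: A ships 40; B ships 70; C ships 50.)

710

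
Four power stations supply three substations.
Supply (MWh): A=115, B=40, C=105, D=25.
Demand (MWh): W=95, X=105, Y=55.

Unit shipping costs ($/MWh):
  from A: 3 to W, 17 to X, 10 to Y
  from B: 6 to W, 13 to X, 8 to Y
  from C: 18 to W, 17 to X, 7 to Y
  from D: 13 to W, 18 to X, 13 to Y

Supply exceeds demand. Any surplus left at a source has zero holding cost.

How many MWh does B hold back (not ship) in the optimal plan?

Minimum-cost shipments:
  A->W: 95 MWh
  A->X: 15 MWh
  B->X: 40 MWh
  C->X: 50 MWh
  C->Y: 55 MWh
Total cost = $2295.
B ships 40 of its 40, leaving 0.

0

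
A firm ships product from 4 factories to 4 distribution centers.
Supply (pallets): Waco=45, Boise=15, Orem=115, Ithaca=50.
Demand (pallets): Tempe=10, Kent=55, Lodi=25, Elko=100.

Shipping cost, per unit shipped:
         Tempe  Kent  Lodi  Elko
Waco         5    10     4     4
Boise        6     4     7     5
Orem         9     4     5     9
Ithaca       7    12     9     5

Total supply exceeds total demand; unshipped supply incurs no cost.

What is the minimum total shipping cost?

An optimal shipping plan:
  Waco–Tempe: 10 pallets
  Waco–Elko: 35 pallets
  Boise–Elko: 15 pallets
  Orem–Kent: 55 pallets
  Orem–Lodi: 25 pallets
  Ithaca–Elko: 50 pallets
Total cost = 860.

860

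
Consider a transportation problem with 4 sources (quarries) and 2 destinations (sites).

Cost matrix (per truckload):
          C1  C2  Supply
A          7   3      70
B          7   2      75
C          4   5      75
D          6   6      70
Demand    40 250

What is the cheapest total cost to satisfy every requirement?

One minimum-cost allocation:
  A–C2: 70 × 3 = 210
  B–C2: 75 × 2 = 150
  C–C1: 40 × 4 = 160
  C–C2: 35 × 5 = 175
  D–C2: 70 × 6 = 420
Total = 210 + 150 + 160 + 175 + 420 = 1115.

1115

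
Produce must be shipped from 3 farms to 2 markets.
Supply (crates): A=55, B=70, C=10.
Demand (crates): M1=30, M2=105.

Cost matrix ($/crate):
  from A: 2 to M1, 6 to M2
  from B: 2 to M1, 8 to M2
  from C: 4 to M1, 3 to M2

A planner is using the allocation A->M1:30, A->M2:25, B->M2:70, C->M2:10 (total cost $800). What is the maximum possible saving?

Current plan cost = 30·2 + 25·6 + 70·8 + 10·3 = $800.
Optimal plan:
  A->M2: 55 crates
  B->M1: 30 crates
  B->M2: 40 crates
  C->M2: 10 crates
Optimal cost = $740.
Saving = 800 − 740 = $60.

60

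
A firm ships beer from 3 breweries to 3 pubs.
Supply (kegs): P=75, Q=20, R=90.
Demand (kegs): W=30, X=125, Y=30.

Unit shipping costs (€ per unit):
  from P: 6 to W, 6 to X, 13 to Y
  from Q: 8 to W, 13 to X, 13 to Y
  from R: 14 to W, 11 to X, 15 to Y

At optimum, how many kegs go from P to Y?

0

Optimal shipments:
  P→W: 10 × €6 = €60
  P→X: 65 × €6 = €390
  Q→W: 20 × €8 = €160
  R→X: 60 × €11 = €660
  R→Y: 30 × €15 = €450
Total cost = €1720.
The route P→Y is not used.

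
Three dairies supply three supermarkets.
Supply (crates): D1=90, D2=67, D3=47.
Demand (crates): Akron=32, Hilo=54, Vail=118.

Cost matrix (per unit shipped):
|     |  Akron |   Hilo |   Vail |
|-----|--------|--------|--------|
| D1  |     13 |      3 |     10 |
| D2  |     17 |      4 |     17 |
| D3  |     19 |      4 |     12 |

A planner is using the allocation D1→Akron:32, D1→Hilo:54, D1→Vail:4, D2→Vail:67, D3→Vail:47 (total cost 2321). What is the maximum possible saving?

363

Current plan cost = 32·13 + 54·3 + 4·10 + 67·17 + 47·12 = 2321.
Optimal plan:
  D1–Akron: 19 × 13 = 247
  D1–Vail: 71 × 10 = 710
  D2–Akron: 13 × 17 = 221
  D2–Hilo: 54 × 4 = 216
  D3–Vail: 47 × 12 = 564
Optimal cost = 1958.
Saving = 2321 − 1958 = 363.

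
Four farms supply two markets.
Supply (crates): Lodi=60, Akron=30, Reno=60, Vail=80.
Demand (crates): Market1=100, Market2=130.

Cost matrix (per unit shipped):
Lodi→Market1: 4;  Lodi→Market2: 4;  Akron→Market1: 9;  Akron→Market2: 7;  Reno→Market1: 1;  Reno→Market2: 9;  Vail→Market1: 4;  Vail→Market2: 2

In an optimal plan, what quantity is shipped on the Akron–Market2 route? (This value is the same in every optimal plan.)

The minimum-cost plan:
  Lodi to Market1: 40 × 4 = 160
  Lodi to Market2: 20 × 4 = 80
  Akron to Market2: 30 × 7 = 210
  Reno to Market1: 60 × 1 = 60
  Vail to Market2: 80 × 2 = 160
Total cost = 670.
So Akron→Market2 carries 30 crates.

30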